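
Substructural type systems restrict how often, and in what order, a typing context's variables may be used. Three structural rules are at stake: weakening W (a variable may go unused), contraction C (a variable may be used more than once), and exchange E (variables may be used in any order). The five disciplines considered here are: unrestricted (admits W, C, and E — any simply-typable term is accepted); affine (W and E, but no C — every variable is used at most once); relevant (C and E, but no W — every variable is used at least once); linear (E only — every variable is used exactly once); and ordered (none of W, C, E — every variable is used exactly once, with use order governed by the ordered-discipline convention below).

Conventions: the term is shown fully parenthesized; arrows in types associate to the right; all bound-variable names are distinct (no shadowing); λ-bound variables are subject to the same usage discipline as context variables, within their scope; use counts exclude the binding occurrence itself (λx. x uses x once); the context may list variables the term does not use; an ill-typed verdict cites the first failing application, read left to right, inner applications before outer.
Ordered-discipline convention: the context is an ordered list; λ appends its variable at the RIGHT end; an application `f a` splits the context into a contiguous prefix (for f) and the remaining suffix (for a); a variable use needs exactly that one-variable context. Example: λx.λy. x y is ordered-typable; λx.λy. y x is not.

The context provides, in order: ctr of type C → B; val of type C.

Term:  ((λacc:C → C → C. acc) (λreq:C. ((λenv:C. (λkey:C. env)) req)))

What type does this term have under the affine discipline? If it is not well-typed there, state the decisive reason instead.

term : C → C → C
counts: ctr: 0; val: 0; acc (bound): 1; req (bound): 1; env (bound): 1; key (bound): 0
uses in reading order: acc, env, req
typing: well-typed — term : C → C → C
summary: ordered ✗, linear ✗, affine ✓, relevant ✗, unrestricted ✓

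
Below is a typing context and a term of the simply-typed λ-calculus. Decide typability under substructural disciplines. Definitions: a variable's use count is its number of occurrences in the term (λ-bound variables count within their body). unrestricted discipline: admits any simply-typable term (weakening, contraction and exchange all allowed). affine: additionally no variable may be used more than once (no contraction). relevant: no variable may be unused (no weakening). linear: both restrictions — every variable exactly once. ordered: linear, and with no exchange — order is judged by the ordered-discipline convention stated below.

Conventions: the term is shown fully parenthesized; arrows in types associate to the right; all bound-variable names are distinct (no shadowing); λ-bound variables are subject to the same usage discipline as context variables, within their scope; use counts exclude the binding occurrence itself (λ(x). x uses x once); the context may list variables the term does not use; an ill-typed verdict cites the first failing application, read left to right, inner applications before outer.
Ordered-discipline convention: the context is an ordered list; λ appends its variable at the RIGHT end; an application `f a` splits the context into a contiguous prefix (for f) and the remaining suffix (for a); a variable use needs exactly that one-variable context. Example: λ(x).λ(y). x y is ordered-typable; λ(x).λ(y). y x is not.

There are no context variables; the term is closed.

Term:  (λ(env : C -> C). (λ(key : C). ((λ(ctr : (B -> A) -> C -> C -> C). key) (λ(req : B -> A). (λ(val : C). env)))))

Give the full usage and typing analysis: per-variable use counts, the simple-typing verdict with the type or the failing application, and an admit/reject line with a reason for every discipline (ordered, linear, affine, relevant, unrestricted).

usage: env [bound] ×1; key [bound] ×1; ctr [bound] ×0; req [bound] ×0; val [bound] ×0
use order (left to right): key, env
typing: ✓ — (C -> C) -> C -> C
ordered ✗ (unused: ctr, req, val — weakening required)
linear ✗ (unused: ctr, req, val — weakening required)
affine ✓ (at most one use each (env, key, ctr, req, val))
relevant ✗ (unused: ctr, req, val — weakening required)
unrestricted ✓ (well-typed at (C -> C) -> C -> C; no restrictions here)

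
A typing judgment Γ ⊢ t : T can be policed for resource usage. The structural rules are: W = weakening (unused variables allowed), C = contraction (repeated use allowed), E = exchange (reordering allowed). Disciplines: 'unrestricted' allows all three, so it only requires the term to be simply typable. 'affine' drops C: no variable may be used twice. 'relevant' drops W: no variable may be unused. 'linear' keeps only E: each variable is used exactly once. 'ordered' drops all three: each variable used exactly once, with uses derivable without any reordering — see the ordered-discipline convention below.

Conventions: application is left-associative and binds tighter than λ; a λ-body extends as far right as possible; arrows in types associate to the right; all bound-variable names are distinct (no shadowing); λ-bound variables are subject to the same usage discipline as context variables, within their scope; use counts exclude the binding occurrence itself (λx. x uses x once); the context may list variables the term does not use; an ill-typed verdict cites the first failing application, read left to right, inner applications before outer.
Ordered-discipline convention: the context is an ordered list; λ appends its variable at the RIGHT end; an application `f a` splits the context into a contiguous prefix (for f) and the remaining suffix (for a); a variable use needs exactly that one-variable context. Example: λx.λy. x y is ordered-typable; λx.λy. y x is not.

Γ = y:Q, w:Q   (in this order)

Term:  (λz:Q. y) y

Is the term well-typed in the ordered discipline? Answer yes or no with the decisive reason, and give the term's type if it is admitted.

no — uses contraction: y ×2; needs weakening: w, z unused
usage: y: 2×; w: 0×; z (λ-bound): 0×
use order (left to right): y, y
typing: ✓ — Q
all disciplines: ordered ✗ · linear ✗ · affine ✗ · relevant ✗ · unrestricted ✓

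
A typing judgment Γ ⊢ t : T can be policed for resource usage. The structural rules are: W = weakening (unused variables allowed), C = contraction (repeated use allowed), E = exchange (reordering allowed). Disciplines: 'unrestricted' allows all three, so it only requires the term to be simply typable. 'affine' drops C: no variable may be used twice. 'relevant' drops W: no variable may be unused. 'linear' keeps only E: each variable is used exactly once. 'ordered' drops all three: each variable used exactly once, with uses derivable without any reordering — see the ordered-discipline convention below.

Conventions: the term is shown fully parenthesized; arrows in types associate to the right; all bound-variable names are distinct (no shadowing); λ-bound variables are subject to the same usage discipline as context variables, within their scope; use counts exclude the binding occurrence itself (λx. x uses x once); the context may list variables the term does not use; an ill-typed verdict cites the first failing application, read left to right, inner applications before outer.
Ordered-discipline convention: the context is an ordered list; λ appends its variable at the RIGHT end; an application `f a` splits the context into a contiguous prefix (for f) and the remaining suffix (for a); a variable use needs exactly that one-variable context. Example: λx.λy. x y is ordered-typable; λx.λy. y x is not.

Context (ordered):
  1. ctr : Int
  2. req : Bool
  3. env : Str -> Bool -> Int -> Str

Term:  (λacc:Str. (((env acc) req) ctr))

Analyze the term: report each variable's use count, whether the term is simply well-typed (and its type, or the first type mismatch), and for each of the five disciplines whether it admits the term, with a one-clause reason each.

use counts: ctr: 1, req: 1, env: 1, acc [bound]: 1
uses in reading order: env, acc, req, ctr
typing: well-typed — term : Str -> Str
ordered ✗ (no contiguous prefix/suffix split fits env, acc, req, ctr)
linear ✓ (single use per variable (ctr, req, env, acc))
affine ✓ (at most one use each (ctr, req, env, acc))
relevant ✓ (none of ctr, req, env, acc goes unused)
unrestricted ✓ (typability at Str -> Str is all that's needed)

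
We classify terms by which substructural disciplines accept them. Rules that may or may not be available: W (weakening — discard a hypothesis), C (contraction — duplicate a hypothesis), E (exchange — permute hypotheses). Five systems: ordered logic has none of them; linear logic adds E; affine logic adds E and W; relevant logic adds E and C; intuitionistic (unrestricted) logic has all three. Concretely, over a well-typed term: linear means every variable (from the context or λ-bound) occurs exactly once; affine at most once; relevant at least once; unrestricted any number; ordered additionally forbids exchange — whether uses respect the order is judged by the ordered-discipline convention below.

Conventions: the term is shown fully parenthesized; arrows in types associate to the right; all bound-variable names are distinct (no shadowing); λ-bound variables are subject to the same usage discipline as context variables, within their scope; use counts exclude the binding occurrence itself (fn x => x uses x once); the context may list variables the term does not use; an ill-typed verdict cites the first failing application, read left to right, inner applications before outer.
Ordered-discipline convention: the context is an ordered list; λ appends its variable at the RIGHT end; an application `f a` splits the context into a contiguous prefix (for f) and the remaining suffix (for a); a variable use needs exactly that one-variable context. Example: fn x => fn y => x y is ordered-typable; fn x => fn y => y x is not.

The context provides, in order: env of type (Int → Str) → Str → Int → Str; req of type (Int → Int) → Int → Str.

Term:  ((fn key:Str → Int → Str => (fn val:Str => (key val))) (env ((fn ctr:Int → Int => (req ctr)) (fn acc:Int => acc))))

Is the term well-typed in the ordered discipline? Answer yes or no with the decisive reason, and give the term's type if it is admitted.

yes — one use each (env, req, key, val, ctr, acc); ordered split holds; term : Str → Int → Str
use counts: env=1, req=1, key (λ-bound)=1, val (λ-bound)=1, ctr (λ-bound)=1, acc (λ-bound)=1
left-to-right use order: key, val, env, req, ctr, acc
typing: the term checks, with type Str → Int → Str
summary: ordered ✓, linear ✓, affine ✓, relevant ✓, unrestricted ✓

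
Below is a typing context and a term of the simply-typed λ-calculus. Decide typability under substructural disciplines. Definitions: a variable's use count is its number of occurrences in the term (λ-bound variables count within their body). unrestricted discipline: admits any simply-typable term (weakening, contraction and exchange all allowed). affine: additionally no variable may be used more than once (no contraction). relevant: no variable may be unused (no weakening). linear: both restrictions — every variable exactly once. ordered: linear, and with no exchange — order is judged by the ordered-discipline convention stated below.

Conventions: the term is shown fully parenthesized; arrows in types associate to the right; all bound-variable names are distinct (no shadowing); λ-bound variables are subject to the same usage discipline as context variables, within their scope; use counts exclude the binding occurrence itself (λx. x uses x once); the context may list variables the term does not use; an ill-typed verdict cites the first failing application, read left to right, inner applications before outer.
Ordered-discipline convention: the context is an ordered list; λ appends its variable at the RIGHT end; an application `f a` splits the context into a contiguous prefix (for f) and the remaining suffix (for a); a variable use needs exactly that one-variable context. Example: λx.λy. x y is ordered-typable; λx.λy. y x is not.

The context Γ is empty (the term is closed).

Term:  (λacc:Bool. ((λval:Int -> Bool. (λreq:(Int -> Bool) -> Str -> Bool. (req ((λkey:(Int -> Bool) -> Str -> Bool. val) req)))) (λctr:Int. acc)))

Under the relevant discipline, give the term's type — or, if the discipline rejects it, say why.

not well-typed under relevant — key, ctr never used (weakening)
usage: acc [bound]=1, val [bound]=1, req [bound]=2, key [bound]=0, ctr [bound]=0
uses in reading order: req, val, req, acc
typing: well-typed — term : Bool -> ((Int -> Bool) -> Str -> Bool) -> Str -> Bool
across the five disciplines: ordered ✗, linear ✗, affine ✗, relevant ✗, unrestricted ✓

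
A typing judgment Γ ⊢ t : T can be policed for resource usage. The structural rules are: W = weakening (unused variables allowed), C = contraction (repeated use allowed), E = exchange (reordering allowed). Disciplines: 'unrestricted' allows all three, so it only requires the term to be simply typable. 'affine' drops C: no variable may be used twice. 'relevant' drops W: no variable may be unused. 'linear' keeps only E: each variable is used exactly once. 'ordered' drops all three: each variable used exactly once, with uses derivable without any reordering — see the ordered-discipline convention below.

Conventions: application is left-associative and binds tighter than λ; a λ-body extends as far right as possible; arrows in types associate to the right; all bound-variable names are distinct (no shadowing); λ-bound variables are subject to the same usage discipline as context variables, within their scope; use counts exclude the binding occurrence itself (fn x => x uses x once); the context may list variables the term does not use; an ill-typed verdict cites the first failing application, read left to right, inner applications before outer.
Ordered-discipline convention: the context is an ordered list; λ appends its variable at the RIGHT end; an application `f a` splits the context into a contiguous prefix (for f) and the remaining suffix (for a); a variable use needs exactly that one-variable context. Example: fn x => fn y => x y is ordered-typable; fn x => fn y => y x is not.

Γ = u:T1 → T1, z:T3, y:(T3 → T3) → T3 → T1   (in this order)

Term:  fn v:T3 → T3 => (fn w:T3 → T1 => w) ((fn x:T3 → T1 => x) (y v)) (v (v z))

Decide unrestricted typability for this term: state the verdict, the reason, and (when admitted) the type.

yes — type-checks ((T3 → T3) → T1) and nothing is barred; term : (T3 → T3) → T1
counts: u ×0; z ×1; y ×1; v (λ-bound) ×3; w (λ-bound) ×1; x (λ-bound) ×1
order of uses: w, x, y, v, v, v, z
typing: ✓ — (T3 → T3) → T1
summary: ordered ✗, linear ✗, affine ✗, relevant ✗, unrestricted ✓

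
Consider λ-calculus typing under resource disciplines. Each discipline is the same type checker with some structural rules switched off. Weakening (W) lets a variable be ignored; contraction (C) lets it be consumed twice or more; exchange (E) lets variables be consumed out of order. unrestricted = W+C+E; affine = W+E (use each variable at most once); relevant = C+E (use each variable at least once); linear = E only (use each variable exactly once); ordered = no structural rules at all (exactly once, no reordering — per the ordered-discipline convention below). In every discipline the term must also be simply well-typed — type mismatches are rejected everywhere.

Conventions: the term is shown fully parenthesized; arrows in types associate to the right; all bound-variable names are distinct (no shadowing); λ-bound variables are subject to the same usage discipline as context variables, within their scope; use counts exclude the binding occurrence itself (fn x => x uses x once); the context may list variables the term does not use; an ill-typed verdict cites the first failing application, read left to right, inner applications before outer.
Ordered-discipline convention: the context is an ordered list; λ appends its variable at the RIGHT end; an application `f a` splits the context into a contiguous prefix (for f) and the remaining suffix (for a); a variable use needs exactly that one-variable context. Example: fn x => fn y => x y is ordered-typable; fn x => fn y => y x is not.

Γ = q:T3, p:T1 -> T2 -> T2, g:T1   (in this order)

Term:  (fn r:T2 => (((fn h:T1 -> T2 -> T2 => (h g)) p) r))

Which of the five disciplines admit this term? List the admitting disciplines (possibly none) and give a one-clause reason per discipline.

admitted by: affine, unrestricted
counts: q=0, p=1, g=1, r (λ-bound)=1, h (λ-bound)=1
left-to-right use order: h, g, p, r
typing: ✓ — T2 -> T2
ordered: ✗, q never used (weakening)
linear: ✗, q never used (weakening)
affine: ✓, no duplicate uses among q, p, g, r, h
relevant: ✗, q never used (weakening)
unrestricted: ✓, well-typed at T2 -> T2; no restrictions here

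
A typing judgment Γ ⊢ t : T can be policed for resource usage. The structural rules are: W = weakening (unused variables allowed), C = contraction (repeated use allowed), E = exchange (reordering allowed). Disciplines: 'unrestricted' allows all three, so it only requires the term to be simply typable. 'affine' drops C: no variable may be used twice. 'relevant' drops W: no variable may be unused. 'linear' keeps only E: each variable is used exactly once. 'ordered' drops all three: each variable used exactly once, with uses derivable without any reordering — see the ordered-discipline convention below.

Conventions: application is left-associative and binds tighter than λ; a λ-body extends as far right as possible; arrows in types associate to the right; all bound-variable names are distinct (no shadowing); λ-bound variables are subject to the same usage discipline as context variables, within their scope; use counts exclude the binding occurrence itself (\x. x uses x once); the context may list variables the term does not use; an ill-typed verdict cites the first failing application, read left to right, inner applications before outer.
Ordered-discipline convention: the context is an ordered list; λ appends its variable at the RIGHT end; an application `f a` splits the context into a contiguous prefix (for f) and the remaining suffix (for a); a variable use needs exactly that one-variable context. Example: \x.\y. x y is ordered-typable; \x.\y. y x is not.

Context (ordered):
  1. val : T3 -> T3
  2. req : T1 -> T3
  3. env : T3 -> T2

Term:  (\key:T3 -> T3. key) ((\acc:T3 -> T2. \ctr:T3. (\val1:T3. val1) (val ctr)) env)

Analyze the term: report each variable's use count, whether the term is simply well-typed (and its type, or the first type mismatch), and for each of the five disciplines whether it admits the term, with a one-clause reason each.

counts: val: 1; req: 0; env: 1; key (bound): 1; acc (bound): 0; ctr (bound): 1; val1 (bound): 1
use order (left to right): key, val1, val, ctr, env
typing: ✓ — T3 -> T3
ordered ✗ (req, acc never used (weakening))
linear ✗ (req, acc never used (weakening))
affine ✓ (at most one use each (val, req, env, key, acc, ctr, val1))
relevant ✗ (req, acc never used (weakening))
unrestricted ✓ (type-checks (T3 -> T3) and nothing is barred)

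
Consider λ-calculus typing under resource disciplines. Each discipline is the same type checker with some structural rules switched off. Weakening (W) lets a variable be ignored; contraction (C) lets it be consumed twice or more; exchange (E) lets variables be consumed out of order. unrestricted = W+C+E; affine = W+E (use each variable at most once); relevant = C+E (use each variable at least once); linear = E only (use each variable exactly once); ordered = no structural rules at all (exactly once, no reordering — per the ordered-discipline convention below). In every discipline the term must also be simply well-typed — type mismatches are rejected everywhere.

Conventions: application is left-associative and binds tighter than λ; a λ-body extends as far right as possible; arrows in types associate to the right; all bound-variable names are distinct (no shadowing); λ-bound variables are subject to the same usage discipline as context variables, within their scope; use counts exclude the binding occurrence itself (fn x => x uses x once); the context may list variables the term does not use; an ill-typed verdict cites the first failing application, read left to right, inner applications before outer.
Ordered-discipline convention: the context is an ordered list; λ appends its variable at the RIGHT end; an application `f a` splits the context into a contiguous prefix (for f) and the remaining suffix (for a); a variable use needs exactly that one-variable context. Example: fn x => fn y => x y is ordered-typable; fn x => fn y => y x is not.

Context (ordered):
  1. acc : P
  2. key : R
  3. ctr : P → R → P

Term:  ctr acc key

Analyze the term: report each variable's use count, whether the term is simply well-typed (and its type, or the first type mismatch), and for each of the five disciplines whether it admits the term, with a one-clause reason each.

usage: acc: 1, key: 1, ctr: 1
uses in reading order: ctr, acc, key
typing: ✓ — P
ordered: ✗, no contiguous prefix/suffix split fits ctr, acc, key
linear: ✓, exactly-once usage across acc, key, ctr
affine: ✓, at most one use each (acc, key, ctr)
relevant: ✓, every one of acc, key, ctr appears
unrestricted: ✓, well-typed at P; no restrictions here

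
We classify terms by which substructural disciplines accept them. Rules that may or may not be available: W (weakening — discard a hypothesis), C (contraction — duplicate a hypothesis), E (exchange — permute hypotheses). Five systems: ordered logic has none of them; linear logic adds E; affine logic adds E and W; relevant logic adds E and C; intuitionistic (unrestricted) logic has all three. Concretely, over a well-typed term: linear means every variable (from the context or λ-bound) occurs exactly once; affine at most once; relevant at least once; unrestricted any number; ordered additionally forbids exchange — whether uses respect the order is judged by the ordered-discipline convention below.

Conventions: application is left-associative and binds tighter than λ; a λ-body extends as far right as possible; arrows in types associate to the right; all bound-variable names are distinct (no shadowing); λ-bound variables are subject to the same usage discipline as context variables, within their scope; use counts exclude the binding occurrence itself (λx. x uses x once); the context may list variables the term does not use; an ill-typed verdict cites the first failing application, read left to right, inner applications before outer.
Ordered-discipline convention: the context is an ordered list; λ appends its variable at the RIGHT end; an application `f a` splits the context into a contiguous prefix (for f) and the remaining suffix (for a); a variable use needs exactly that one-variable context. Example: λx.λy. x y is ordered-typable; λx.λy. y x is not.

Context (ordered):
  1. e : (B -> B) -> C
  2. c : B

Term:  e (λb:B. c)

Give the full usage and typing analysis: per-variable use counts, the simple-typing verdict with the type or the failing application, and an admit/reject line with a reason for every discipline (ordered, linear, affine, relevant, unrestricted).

counts: e=1; c=1; b (bound)=0
uses in reading order: e, c
typing: the term checks, with type C
ordered: ✗ — b left unused
linear: ✗ — b left unused
affine: ✓ — at most one use each (e, c, b)
relevant: ✗ — b left unused
unrestricted: ✓ — typability at C is all that's needed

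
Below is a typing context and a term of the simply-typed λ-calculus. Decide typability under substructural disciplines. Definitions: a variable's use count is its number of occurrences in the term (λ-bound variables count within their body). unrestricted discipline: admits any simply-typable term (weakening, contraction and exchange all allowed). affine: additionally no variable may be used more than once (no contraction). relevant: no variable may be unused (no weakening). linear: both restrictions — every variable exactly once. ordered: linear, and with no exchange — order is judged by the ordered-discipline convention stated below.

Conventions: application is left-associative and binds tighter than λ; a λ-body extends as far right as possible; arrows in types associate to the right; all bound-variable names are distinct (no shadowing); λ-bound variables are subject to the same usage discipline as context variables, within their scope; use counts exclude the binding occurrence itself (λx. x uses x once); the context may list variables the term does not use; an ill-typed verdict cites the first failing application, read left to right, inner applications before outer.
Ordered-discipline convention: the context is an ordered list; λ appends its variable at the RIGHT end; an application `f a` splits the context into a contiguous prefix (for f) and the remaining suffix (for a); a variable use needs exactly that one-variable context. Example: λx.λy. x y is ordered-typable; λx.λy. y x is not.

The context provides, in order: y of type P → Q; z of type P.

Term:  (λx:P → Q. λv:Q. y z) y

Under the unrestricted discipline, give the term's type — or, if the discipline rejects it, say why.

term : Q → Q
use counts: y: 2, z: 1, x (λ-bound): 0, v (λ-bound): 0
uses in reading order: y, z, y
typing: well-typed at Q → Q
all disciplines: ordered ✗; linear ✗; affine ✗; relevant ✗; unrestricted ✓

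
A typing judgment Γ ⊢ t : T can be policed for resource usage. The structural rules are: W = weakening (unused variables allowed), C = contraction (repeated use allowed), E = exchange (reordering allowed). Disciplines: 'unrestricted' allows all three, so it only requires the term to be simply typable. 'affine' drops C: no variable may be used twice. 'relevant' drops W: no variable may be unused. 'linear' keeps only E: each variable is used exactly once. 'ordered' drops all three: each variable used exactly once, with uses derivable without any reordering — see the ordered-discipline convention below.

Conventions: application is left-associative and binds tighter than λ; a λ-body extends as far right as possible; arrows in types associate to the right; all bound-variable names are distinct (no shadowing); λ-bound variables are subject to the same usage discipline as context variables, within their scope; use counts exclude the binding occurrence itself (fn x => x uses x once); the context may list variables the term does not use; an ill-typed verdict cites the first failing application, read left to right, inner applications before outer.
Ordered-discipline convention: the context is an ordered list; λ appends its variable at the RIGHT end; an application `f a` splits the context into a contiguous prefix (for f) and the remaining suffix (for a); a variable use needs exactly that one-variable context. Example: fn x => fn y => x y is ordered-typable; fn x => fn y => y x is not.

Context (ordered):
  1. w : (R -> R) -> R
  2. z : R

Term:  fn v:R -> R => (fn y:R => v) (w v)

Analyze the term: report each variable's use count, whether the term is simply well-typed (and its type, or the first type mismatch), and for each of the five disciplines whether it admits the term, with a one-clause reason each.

variable uses: w: 1×, z: 0×, v (bound): 2×, y (bound): 0×
left-to-right use order: v, w, v
typing: ✓ — (R -> R) -> R -> R
ordered: ✗ — needs contraction — v ×2; unused: z, y — weakening required
linear: ✗ — needs contraction — v ×2; unused: z, y — weakening required
affine: ✗ — needs contraction — v ×2
relevant: ✗ — unused: z, y — weakening required
unrestricted: ✓ — type-checks ((R -> R) -> R -> R) and nothing is barred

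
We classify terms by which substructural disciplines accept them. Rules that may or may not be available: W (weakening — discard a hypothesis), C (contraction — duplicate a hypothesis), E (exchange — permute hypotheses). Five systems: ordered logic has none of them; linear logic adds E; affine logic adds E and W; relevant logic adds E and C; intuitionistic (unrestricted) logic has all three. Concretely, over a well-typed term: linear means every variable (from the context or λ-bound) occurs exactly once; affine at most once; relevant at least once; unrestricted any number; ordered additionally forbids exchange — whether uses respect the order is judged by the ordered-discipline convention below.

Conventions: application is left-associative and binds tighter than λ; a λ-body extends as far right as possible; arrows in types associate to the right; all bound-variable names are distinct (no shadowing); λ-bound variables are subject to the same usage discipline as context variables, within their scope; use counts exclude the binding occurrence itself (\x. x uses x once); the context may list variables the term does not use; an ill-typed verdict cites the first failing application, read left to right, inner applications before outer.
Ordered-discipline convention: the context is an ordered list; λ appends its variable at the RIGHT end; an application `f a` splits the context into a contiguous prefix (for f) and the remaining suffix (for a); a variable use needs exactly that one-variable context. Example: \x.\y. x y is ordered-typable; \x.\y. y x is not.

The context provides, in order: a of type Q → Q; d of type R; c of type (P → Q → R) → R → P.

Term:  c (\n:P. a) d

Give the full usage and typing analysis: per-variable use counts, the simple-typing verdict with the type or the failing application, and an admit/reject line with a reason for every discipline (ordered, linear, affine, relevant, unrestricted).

variable uses: a: 1×, d: 1×, c: 1×, n [bound]: 0×
left-to-right use order: c, a, d
typing: ill-typed: an argument P → Q → Q mismatches the expected P → Q → R
ordered: ✗, a type mismatch blocks all five
linear: ✗, the type mismatch rejects it
affine: ✗, not simply typable
relevant: ✗, fails simple typing
unrestricted: ✗, a type mismatch blocks all five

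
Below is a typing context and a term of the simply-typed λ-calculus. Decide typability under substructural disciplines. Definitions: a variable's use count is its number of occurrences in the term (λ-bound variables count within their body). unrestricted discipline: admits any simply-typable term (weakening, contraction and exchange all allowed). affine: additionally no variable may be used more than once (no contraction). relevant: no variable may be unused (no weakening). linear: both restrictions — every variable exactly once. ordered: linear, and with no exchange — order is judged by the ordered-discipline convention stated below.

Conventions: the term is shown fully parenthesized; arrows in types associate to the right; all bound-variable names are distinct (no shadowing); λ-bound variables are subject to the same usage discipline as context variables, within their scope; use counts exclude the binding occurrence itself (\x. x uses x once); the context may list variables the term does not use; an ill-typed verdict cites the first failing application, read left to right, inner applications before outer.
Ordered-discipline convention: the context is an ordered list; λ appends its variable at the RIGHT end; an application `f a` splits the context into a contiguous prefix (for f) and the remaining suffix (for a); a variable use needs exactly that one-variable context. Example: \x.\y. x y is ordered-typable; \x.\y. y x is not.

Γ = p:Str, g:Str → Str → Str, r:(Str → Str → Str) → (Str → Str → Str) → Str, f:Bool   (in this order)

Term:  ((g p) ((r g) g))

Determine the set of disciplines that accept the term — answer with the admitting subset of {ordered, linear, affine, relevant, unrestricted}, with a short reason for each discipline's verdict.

accepted by: unrestricted
usage: p: 1, g: 3, r: 1, f: 0
order of uses: g, p, r, g, g
typing: well-typed at Str
ordered: ✗ — uses contraction: g ×3; f never used (weakening)
linear: ✗ — uses contraction: g ×3; f never used (weakening)
affine: ✗ — uses contraction: g ×3
relevant: ✗ — f never used (weakening)
unrestricted: ✓ — typability at Str is all that's needed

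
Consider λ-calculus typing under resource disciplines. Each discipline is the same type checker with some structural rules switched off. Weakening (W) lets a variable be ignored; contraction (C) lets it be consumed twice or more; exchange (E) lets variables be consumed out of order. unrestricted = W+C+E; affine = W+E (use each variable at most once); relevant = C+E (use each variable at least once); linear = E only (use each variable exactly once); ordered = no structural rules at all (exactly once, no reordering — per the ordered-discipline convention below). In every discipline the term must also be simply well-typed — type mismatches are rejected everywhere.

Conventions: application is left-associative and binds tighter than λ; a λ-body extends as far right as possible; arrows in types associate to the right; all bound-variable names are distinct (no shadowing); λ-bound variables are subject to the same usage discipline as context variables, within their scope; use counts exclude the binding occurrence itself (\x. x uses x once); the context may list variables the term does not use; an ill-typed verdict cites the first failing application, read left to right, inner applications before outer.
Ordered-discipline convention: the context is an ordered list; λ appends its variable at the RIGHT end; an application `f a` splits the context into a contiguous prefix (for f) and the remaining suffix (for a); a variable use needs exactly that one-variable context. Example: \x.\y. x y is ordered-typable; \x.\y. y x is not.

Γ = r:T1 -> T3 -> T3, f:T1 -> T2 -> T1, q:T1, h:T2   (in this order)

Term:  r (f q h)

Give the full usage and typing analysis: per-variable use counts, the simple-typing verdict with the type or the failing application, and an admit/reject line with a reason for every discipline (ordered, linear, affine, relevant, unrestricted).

use counts: r=1; f=1; q=1; h=1
use order (left to right): r, f, q, h
typing: well-typed — term : T3 -> T3
ordered: ✓, single-use (r, f, q, h), ordered derivation ok
linear: ✓, each of r, f, q, h used exactly once
affine: ✓, r, f, q, h: no repeats, contraction unneeded
relevant: ✓, at least one use each (r, f, q, h)
unrestricted: ✓, well-typed at T3 -> T3; no restrictions here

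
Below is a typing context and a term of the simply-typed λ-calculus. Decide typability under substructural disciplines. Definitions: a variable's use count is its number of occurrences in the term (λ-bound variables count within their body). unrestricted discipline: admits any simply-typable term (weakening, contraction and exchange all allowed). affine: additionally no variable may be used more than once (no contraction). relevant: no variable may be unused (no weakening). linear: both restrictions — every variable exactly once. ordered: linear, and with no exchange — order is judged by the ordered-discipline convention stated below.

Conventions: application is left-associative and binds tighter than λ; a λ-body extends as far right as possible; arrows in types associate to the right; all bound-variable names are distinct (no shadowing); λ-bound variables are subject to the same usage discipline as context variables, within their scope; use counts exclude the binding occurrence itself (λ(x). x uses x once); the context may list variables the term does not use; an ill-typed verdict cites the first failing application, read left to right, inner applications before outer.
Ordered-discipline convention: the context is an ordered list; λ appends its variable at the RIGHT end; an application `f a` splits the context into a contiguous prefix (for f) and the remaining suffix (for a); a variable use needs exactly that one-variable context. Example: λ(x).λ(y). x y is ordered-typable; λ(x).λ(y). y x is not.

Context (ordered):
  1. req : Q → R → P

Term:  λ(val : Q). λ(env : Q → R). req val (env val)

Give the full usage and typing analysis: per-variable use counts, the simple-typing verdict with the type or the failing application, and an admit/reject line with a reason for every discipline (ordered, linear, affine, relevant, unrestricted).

use counts: req ×1, val [bound] ×2, env [bound] ×1
uses in reading order: req, val, env, val
typing: the term checks, with type Q → (Q → R) → P
ordered: ✗, uses contraction: val ×2
linear: ✗, uses contraction: val ×2
affine: ✗, uses contraction: val ×2
relevant: ✓, at least one use each (req, val, env)
unrestricted: ✓, typability at Q → (Q → R) → P is all that's needed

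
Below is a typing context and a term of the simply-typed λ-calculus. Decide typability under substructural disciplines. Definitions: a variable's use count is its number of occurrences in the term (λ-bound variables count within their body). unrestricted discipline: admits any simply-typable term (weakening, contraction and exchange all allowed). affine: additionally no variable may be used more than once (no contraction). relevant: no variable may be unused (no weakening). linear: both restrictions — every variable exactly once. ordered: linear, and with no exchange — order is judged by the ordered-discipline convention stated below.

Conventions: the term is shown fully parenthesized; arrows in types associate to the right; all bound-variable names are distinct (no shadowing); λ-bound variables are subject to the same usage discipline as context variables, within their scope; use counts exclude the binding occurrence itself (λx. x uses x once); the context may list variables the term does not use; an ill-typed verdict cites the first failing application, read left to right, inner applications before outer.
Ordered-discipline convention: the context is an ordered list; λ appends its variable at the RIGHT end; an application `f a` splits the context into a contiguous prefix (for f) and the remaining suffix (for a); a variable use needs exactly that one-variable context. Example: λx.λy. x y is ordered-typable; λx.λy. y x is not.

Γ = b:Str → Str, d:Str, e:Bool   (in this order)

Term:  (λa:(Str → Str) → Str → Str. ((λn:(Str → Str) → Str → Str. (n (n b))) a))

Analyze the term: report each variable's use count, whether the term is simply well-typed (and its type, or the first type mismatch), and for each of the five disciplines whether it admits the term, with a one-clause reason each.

usage: b: 1×; d: 0×; e: 0×; a [bound]: 1×; n [bound]: 2×
uses in reading order: n, n, b, a
typing: the term checks, with type ((Str → Str) → Str → Str) → Str → Str
ordered: ✗, uses contraction: n ×2; needs weakening: d, e unused
linear: ✗, uses contraction: n ×2; needs weakening: d, e unused
affine: ✗, uses contraction: n ×2
relevant: ✗, needs weakening: d, e unused
unrestricted: ✓, type-checks (((Str → Str) → Str → Str) → Str → Str) and nothing is barred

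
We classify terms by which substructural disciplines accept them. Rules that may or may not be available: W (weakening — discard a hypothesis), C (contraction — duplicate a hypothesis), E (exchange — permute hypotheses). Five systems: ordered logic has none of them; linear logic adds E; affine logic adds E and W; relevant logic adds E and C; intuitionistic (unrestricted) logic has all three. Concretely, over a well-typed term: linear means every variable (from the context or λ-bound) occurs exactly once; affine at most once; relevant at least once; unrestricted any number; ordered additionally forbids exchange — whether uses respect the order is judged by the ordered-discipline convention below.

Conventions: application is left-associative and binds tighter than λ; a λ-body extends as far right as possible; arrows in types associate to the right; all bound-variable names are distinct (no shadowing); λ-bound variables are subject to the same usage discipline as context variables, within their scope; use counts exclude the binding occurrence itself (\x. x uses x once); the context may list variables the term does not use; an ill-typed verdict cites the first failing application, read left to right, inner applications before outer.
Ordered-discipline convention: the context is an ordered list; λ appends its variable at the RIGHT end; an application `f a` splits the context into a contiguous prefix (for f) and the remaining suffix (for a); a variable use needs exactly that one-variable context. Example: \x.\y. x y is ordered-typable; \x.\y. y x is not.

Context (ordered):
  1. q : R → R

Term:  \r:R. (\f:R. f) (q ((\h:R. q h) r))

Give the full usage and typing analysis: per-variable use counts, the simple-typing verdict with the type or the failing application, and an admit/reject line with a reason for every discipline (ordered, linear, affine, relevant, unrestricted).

use counts: q=2; r (bound)=1; f (bound)=1; h (bound)=1
uses in reading order: f, q, q, h, r
typing: the term checks, with type R → R
ordered ✗ (needs contraction — q ×2)
linear ✗ (needs contraction — q ×2)
affine ✗ (needs contraction — q ×2)
relevant ✓ (every one of q, r, f, h appears)
unrestricted ✓ (type-checks (R → R) and nothing is barred)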